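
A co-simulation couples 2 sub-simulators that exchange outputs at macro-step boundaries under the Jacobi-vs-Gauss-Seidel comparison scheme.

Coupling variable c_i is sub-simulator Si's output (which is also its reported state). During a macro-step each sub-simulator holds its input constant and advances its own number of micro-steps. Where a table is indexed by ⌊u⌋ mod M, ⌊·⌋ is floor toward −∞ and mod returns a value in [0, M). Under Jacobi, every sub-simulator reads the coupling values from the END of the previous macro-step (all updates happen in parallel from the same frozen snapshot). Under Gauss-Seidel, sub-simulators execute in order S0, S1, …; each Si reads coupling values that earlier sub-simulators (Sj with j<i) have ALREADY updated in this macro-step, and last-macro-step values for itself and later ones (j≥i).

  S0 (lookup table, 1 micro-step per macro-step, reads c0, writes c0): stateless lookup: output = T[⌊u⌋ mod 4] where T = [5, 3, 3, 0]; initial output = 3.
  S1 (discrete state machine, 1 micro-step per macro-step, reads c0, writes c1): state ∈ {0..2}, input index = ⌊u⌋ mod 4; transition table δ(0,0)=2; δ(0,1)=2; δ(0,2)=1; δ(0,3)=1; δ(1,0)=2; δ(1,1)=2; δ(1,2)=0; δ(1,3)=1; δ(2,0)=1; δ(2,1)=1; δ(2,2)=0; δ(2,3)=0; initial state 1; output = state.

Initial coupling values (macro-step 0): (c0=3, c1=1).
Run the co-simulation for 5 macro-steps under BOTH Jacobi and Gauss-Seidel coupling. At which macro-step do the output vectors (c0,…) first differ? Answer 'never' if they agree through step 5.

first divergence at macro-step: 1

[Jacobi] macro 1: S0 reads c0=3 → after 1×micro: 0; S1 reads c0=3 → after 1×micro: 1 ⇒ (c0=0, c1=1)
[Jacobi] macro 2: S0 reads c0=0 → after 1×micro: 5; S1 reads c0=0 → after 1×micro: 2 ⇒ (c0=5, c1=2)
[Jacobi] macro 3: S0 reads c0=5 → after 1×micro: 3; S1 reads c0=5 → after 1×micro: 1 ⇒ (c0=3, c1=1)
[Jacobi] macro 4: S0 reads c0=3 → after 1×micro: 0; S1 reads c0=3 → after 1×micro: 1 ⇒ (c0=0, c1=1)
[Jacobi] macro 5: S0 reads c0=0 → after 1×micro: 5; S1 reads c0=0 → after 1×micro: 2 ⇒ (c0=5, c1=2)
[Gauss-Seidel] macro 1: S0 reads c0=3 → after 1×micro: 0; S1 reads c0=0 → after 1×micro: 2 ⇒ (c0=0, c1=2)
[Gauss-Seidel] macro 2: S0 reads c0=0 → after 1×micro: 5; S1 reads c0=5 → after 1×micro: 1 ⇒ (c0=5, c1=1)
[Gauss-Seidel] macro 3: S0 reads c0=5 → after 1×micro: 3; S1 reads c0=3 → after 1×micro: 1 ⇒ (c0=3, c1=1)
[Gauss-Seidel] macro 4: S0 reads c0=3 → after 1×micro: 0; S1 reads c0=0 → after 1×micro: 2 ⇒ (c0=0, c1=2)
[Gauss-Seidel] macro 5: S0 reads c0=0 → after 1×micro: 5; S1 reads c0=5 → after 1×micro: 1 ⇒ (c0=5, c1=1)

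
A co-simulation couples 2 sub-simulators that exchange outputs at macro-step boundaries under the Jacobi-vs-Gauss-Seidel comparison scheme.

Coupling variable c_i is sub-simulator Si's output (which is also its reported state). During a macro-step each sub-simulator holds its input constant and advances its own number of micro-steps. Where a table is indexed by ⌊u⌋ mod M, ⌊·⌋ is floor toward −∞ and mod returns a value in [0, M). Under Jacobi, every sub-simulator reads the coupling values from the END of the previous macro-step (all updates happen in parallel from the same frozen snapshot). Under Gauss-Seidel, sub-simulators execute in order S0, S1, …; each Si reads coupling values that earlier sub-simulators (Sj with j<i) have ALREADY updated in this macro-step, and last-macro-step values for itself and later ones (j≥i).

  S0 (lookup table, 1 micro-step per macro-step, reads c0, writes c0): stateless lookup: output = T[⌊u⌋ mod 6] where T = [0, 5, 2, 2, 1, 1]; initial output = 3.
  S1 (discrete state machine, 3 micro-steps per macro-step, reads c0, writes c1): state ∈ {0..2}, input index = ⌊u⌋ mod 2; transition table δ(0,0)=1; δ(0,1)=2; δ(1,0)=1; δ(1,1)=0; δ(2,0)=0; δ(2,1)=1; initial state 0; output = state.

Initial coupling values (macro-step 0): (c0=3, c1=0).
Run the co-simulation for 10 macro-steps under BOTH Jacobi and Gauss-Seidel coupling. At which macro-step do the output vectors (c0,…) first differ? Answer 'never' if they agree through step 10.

first divergence at macro-step: 1

[Jacobi] macro 1: S0 reads c0=3 → after 1×micro: 2; S1 reads c0=3 → after 3×micro: 0 ⇒ (c0=2, c1=0)
[Jacobi] macro 2: S0 reads c0=2 → after 1×micro: 2; S1 reads c0=2 → after 3×micro: 1 ⇒ (c0=2, c1=1)
[Jacobi] macro 3: S0 reads c0=2 → after 1×micro: 2; S1 reads c0=2 → after 3×micro: 1 ⇒ (c0=2, c1=1)
[Jacobi] macro 4: S0 reads c0=2 → after 1×micro: 2; S1 reads c0=2 → after 3×micro: 1 ⇒ (c0=2, c1=1)
[Jacobi] macro 5: S0 reads c0=2 → after 1×micro: 2; S1 reads c0=2 → after 3×micro: 1 ⇒ (c0=2, c1=1)
[Jacobi] macro 6: S0 reads c0=2 → after 1×micro: 2; S1 reads c0=2 → after 3×micro: 1 ⇒ (c0=2, c1=1)
[Jacobi] macro 7: S0 reads c0=2 → after 1×micro: 2; S1 reads c0=2 → after 3×micro: 1 ⇒ (c0=2, c1=1)
[Jacobi] macro 8: S0 reads c0=2 → after 1×micro: 2; S1 reads c0=2 → after 3×micro: 1 ⇒ (c0=2, c1=1)
[Jacobi] macro 9: S0 reads c0=2 → after 1×micro: 2; S1 reads c0=2 → after 3×micro: 1 ⇒ (c0=2, c1=1)
[Jacobi] macro 10: S0 reads c0=2 → after 1×micro: 2; S1 reads c0=2 → after 3×micro: 1 ⇒ (c0=2, c1=1)
[Gauss-Seidel] macro 1: S0 reads c0=3 → after 1×micro: 2; S1 reads c0=2 → after 3×micro: 1 ⇒ (c0=2, c1=1)
[Gauss-Seidel] macro 2: S0 reads c0=2 → after 1×micro: 2; S1 reads c0=2 → after 3×micro: 1 ⇒ (c0=2, c1=1)
[Gauss-Seidel] macro 3: S0 reads c0=2 → after 1×micro: 2; S1 reads c0=2 → after 3×micro: 1 ⇒ (c0=2, c1=1)
[Gauss-Seidel] macro 4: S0 reads c0=2 → after 1×micro: 2; S1 reads c0=2 → after 3×micro: 1 ⇒ (c0=2, c1=1)
[Gauss-Seidel] macro 5: S0 reads c0=2 → after 1×micro: 2; S1 reads c0=2 → after 3×micro: 1 ⇒ (c0=2, c1=1)
[Gauss-Seidel] macro 6: S0 reads c0=2 → after 1×micro: 2; S1 reads c0=2 → after 3×micro: 1 ⇒ (c0=2, c1=1)
[Gauss-Seidel] macro 7: S0 reads c0=2 → after 1×micro: 2; S1 reads c0=2 → after 3×micro: 1 ⇒ (c0=2, c1=1)
[Gauss-Seidel] macro 8: S0 reads c0=2 → after 1×micro: 2; S1 reads c0=2 → after 3×micro: 1 ⇒ (c0=2, c1=1)
[Gauss-Seidel] macro 9: S0 reads c0=2 → after 1×micro: 2; S1 reads c0=2 → after 3×micro: 1 ⇒ (c0=2, c1=1)
[Gauss-Seidel] macro 10: S0 reads c0=2 → after 1×micro: 2; S1 reads c0=2 → after 3×micro: 1 ⇒ (c0=2, c1=1)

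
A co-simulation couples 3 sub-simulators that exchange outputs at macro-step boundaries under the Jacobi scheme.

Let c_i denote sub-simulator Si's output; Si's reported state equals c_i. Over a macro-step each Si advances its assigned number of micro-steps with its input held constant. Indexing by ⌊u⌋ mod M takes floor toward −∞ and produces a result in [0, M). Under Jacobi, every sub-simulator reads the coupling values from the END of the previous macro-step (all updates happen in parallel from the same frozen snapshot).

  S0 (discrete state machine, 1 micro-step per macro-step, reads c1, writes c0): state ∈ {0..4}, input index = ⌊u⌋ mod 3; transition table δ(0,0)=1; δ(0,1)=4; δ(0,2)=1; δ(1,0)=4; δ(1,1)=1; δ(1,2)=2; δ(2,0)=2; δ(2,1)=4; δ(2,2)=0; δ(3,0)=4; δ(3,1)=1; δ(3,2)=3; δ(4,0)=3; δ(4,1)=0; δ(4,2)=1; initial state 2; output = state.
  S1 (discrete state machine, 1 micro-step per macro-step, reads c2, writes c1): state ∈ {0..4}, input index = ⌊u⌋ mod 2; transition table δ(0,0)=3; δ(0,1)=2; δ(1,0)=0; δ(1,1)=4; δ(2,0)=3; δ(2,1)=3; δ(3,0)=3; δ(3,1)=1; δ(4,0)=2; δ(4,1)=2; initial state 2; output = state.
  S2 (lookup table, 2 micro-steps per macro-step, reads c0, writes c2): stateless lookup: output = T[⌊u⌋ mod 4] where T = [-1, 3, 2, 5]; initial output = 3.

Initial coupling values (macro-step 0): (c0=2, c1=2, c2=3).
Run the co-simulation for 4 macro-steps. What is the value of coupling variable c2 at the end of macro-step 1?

c2 at macro-step 1 = 2

macro 1: S0 reads c1=2 → after 1×micro: 0; S1 reads c2=3 → after 1×micro: 3; S2 reads c0=2 → after 2×micro: 2 ⇒ (c0=0, c1=3, c2=2)
macro 2: S0 reads c1=3 → after 1×micro: 1; S1 reads c2=2 → after 1×micro: 3; S2 reads c0=0 → after 2×micro: -1 ⇒ (c0=1, c1=3, c2=-1)
macro 3: S0 reads c1=3 → after 1×micro: 4; S1 reads c2=-1 → after 1×micro: 1; S2 reads c0=1 → after 2×micro: 3 ⇒ (c0=4, c1=1, c2=3)
macro 4: S0 reads c1=1 → after 1×micro: 0; S1 reads c2=3 → after 1×micro: 4; S2 reads c0=4 → after 2×micro: -1 ⇒ (c0=0, c1=4, c2=-1)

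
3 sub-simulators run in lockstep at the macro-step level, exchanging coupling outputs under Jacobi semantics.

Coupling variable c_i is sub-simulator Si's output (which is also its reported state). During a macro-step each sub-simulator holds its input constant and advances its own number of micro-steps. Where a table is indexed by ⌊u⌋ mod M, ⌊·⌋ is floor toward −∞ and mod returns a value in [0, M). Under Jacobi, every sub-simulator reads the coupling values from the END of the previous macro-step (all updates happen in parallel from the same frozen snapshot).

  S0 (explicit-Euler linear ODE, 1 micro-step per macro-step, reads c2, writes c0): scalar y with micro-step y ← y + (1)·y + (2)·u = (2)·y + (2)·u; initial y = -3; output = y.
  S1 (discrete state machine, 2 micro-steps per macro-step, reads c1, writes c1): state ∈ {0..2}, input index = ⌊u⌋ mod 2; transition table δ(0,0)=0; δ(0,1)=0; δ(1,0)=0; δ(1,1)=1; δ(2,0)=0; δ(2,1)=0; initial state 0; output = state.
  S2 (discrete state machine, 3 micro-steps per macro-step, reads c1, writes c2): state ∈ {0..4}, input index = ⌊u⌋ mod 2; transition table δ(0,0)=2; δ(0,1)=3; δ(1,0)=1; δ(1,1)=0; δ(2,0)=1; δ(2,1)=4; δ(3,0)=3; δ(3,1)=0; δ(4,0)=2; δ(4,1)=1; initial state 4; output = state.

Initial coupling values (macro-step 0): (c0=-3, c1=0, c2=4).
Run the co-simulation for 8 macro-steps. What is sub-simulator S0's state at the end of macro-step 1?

S0 state at macro-step 1 = 2

macro 1: S0 reads c2=4 → after 1×micro: 2; S1 reads c1=0 → after 2×micro: 0; S2 reads c1=0 → after 3×micro: 1 ⇒ (c0=2, c1=0, c2=1)
macro 2: S0 reads c2=1 → after 1×micro: 6; S1 reads c1=0 → after 2×micro: 0; S2 reads c1=0 → after 3×micro: 1 ⇒ (c0=6, c1=0, c2=1)
macro 3: S0 reads c2=1 → after 1×micro: 14; S1 reads c1=0 → after 2×micro: 0; S2 reads c1=0 → after 3×micro: 1 ⇒ (c0=14, c1=0, c2=1)
macro 4: S0 reads c2=1 → after 1×micro: 30; S1 reads c1=0 → after 2×micro: 0; S2 reads c1=0 → after 3×micro: 1 ⇒ (c0=30, c1=0, c2=1)
macro 5: S0 reads c2=1 → after 1×micro: 62; S1 reads c1=0 → after 2×micro: 0; S2 reads c1=0 → after 3×micro: 1 ⇒ (c0=62, c1=0, c2=1)
macro 6: S0 reads c2=1 → after 1×micro: 126; S1 reads c1=0 → after 2×micro: 0; S2 reads c1=0 → after 3×micro: 1 ⇒ (c0=126, c1=0, c2=1)
macro 7: S0 reads c2=1 → after 1×micro: 254; S1 reads c1=0 → after 2×micro: 0; S2 reads c1=0 → after 3×micro: 1 ⇒ (c0=254, c1=0, c2=1)
macro 8: S0 reads c2=1 → after 1×micro: 510; S1 reads c1=0 → after 2×micro: 0; S2 reads c1=0 → after 3×micro: 1 ⇒ (c0=510, c1=0, c2=1)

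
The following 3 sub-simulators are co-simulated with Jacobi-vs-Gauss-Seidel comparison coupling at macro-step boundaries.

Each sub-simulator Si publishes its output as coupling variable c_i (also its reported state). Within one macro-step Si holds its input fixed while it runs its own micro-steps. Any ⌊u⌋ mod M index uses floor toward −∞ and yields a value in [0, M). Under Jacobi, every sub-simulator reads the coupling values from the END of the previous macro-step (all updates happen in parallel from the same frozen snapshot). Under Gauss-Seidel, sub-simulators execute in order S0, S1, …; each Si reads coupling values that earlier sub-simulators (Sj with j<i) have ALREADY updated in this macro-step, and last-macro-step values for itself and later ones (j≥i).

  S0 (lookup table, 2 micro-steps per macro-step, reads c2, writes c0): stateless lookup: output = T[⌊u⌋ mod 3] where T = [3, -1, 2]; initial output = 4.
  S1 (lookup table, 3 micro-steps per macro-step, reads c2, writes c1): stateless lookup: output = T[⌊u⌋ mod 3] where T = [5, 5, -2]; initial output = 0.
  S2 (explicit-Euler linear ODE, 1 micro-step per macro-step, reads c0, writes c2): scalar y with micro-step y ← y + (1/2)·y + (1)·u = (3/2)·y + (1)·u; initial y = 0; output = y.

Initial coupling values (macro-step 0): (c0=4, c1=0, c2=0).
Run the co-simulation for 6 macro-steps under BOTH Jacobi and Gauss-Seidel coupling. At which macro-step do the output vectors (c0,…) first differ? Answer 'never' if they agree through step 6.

first divergence at macro-step: 1

[Jacobi] macro 1: S0 reads c2=0 → after 2×micro: 3; S1 reads c2=0 → after 3×micro: 5; S2 reads c0=4 → after 1×micro: 4 ⇒ (c0=3, c1=5, c2=4)
[Jacobi] macro 2: S0 reads c2=4 → after 2×micro: -1; S1 reads c2=4 → after 3×micro: 5; S2 reads c0=3 → after 1×micro: 9 ⇒ (c0=-1, c1=5, c2=9)
[Jacobi] macro 3: S0 reads c2=9 → after 2×micro: 3; S1 reads c2=9 → after 3×micro: 5; S2 reads c0=-1 → after 1×micro: 25/2 ⇒ (c0=3, c1=5, c2=25/2)
[Jacobi] macro 4: S0 reads c2=25/2 → after 2×micro: 3; S1 reads c2=25/2 → after 3×micro: 5; S2 reads c0=3 → after 1×micro: 87/4 ⇒ (c0=3, c1=5, c2=87/4)
[Jacobi] macro 5: S0 reads c2=87/4 → after 2×micro: 3; S1 reads c2=87/4 → after 3×micro: 5; S2 reads c0=3 → after 1×micro: 285/8 ⇒ (c0=3, c1=5, c2=285/8)
[Jacobi] macro 6: S0 reads c2=285/8 → after 2×micro: 2; S1 reads c2=285/8 → after 3×micro: -2; S2 reads c0=3 → after 1×micro: 903/16 ⇒ (c0=2, c1=-2, c2=903/16)
[Gauss-Seidel] macro 1: S0 reads c2=0 → after 2×micro: 3; S1 reads c2=0 → after 3×micro: 5; S2 reads c0=3 → after 1×micro: 3 ⇒ (c0=3, c1=5, c2=3)
[Gauss-Seidel] macro 2: S0 reads c2=3 → after 2×micro: 3; S1 reads c2=3 → after 3×micro: 5; S2 reads c0=3 → after 1×micro: 15/2 ⇒ (c0=3, c1=5, c2=15/2)
[Gauss-Seidel] macro 3: S0 reads c2=15/2 → after 2×micro: -1; S1 reads c2=15/2 → after 3×micro: 5; S2 reads c0=-1 → after 1×micro: 41/4 ⇒ (c0=-1, c1=5, c2=41/4)
[Gauss-Seidel] macro 4: S0 reads c2=41/4 → after 2×micro: -1; S1 reads c2=41/4 → after 3×micro: 5; S2 reads c0=-1 → after 1×micro: 115/8 ⇒ (c0=-1, c1=5, c2=115/8)
[Gauss-Seidel] macro 5: S0 reads c2=115/8 → after 2×micro: 2; S1 reads c2=115/8 → after 3×micro: -2; S2 reads c0=2 → after 1×micro: 377/16 ⇒ (c0=2, c1=-2, c2=377/16)
[Gauss-Seidel] macro 6: S0 reads c2=377/16 → after 2×micro: 2; S1 reads c2=377/16 → after 3×micro: -2; S2 reads c0=2 → after 1×micro: 1195/32 ⇒ (c0=2, c1=-2, c2=1195/32)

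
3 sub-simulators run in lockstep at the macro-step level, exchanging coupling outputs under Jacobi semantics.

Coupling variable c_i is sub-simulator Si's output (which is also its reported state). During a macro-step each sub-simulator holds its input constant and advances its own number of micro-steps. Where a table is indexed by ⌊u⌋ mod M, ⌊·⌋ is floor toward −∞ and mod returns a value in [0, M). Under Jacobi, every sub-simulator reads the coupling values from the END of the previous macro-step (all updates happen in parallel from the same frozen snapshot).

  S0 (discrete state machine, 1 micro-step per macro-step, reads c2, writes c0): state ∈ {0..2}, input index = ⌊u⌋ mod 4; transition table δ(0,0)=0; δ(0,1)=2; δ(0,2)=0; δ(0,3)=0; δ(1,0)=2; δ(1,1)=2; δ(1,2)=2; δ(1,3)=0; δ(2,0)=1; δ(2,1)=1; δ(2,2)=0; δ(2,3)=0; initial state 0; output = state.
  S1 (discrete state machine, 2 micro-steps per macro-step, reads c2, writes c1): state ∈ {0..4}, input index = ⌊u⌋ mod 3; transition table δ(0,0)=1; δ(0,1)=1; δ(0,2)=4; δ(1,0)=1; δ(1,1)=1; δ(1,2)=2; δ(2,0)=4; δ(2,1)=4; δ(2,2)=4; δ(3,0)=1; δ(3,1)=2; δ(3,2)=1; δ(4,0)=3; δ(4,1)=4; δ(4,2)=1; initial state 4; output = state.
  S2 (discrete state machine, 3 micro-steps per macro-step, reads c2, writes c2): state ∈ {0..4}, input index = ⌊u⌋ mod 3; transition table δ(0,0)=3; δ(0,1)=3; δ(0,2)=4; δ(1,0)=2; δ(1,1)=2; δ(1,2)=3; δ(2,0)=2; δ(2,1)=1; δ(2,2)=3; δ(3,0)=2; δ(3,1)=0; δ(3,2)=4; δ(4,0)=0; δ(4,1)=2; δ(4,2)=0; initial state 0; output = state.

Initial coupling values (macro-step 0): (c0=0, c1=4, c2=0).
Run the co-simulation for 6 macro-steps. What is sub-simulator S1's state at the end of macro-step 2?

S1 state at macro-step 2 = 4

macro 1: S0 reads c2=0 → after 1×micro: 0; S1 reads c2=0 → after 2×micro: 1; S2 reads c2=0 → after 3×micro: 2 ⇒ (c0=0, c1=1, c2=2)
macro 2: S0 reads c2=2 → after 1×micro: 0; S1 reads c2=2 → after 2×micro: 4; S2 reads c2=2 → after 3×micro: 0 ⇒ (c0=0, c1=4, c2=0)
macro 3: S0 reads c2=0 → after 1×micro: 0; S1 reads c2=0 → after 2×micro: 1; S2 reads c2=0 → after 3×micro: 2 ⇒ (c0=0, c1=1, c2=2)
macro 4: S0 reads c2=2 → after 1×micro: 0; S1 reads c2=2 → after 2×micro: 4; S2 reads c2=2 → after 3×micro: 0 ⇒ (c0=0, c1=4, c2=0)
macro 5: S0 reads c2=0 → after 1×micro: 0; S1 reads c2=0 → after 2×micro: 1; S2 reads c2=0 → after 3×micro: 2 ⇒ (c0=0, c1=1, c2=2)
macro 6: S0 reads c2=2 → after 1×micro: 0; S1 reads c2=2 → after 2×micro: 4; S2 reads c2=2 → after 3×micro: 0 ⇒ (c0=0, c1=4, c2=0)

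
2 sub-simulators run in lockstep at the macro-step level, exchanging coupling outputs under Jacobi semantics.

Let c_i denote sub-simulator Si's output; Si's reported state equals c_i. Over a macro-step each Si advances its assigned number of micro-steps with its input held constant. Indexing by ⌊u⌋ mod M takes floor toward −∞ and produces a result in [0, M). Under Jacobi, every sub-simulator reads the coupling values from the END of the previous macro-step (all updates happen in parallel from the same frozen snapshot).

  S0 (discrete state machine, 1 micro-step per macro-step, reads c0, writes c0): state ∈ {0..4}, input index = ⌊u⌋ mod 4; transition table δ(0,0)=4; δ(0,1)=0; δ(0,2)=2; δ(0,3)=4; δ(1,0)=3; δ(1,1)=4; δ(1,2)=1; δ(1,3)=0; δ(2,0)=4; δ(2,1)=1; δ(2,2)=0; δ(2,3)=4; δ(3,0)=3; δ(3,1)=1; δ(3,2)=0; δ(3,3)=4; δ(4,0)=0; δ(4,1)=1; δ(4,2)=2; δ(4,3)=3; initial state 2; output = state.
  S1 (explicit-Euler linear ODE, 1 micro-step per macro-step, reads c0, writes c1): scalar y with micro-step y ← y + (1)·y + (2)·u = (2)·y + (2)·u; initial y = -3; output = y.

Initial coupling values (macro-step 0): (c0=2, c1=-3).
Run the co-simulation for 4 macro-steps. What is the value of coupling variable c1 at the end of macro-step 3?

c1 at macro-step 3 = 0

macro 1: S0 reads c0=2 → after 1×micro: 0; S1 reads c0=2 → after 1×micro: -2 ⇒ (c0=0, c1=-2)
macro 2: S0 reads c0=0 → after 1×micro: 4; S1 reads c0=0 → after 1×micro: -4 ⇒ (c0=4, c1=-4)
macro 3: S0 reads c0=4 → after 1×micro: 0; S1 reads c0=4 → after 1×micro: 0 ⇒ (c0=0, c1=0)
macro 4: S0 reads c0=0 → after 1×micro: 4; S1 reads c0=0 → after 1×micro: 0 ⇒ (c0=4, c1=0)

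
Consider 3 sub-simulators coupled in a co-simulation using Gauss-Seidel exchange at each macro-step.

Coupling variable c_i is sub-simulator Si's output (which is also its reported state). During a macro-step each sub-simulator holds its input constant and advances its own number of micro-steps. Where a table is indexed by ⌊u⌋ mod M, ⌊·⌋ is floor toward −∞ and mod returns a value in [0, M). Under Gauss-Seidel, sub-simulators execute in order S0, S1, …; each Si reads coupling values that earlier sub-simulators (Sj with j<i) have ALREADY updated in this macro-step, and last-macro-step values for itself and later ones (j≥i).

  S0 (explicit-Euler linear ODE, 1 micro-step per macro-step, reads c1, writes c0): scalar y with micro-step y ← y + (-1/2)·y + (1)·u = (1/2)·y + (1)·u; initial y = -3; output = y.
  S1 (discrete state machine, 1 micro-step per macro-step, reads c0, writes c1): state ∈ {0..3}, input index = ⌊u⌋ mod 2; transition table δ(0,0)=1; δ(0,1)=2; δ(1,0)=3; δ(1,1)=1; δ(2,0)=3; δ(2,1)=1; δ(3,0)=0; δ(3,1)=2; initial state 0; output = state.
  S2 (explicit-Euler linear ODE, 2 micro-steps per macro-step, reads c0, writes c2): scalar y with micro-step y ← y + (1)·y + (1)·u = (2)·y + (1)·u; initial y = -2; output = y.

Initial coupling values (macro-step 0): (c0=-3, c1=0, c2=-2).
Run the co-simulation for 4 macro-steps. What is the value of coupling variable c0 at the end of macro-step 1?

macro 1: S0 reads c1=0 → after 1×micro: -3/2; S1 reads c0=-3/2 → after 1×micro: 1; S2 reads c0=-3/2 → after 2×micro: -25/2 ⇒ (c0=-3/2, c1=1, c2=-25/2)
macro 2: S0 reads c1=1 → after 1×micro: 1/4; S1 reads c0=1/4 → after 1×micro: 3; S2 reads c0=1/4 → after 2×micro: -197/4 ⇒ (c0=1/4, c1=3, c2=-197/4)
macro 3: S0 reads c1=3 → after 1×micro: 25/8; S1 reads c0=25/8 → after 1×micro: 2; S2 reads c0=25/8 → after 2×micro: -1501/8 ⇒ (c0=25/8, c1=2, c2=-1501/8)
macro 4: S0 reads c1=2 → after 1×micro: 57/16; S1 reads c0=57/16 → after 1×micro: 1; S2 reads c0=57/16 → after 2×micro: -11837/16 ⇒ (c0=57/16, c1=1, c2=-11837/16)

c0 at macro-step 1 = -3/2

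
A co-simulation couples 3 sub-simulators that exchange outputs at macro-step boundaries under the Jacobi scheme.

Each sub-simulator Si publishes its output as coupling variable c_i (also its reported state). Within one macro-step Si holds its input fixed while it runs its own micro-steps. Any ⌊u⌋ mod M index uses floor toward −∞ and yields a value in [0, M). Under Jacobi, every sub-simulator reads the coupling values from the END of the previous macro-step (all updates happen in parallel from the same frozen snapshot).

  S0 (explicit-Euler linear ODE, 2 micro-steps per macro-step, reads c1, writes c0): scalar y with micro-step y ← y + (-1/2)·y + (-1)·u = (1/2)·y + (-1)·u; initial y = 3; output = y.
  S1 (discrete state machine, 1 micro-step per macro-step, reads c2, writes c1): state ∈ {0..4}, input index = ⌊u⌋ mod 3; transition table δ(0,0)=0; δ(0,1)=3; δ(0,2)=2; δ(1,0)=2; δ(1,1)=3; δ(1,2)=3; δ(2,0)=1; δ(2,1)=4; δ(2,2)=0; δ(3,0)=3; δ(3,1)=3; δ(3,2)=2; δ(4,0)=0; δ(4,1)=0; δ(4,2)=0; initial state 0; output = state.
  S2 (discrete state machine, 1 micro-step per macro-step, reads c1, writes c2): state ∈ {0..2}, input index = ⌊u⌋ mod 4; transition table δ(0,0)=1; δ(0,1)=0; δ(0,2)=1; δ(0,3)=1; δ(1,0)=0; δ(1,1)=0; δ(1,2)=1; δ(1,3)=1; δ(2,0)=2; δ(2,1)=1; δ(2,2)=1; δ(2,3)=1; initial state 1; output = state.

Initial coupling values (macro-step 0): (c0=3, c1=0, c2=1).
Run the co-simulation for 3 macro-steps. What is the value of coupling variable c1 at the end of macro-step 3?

macro 1: S0 reads c1=0 → after 2×micro: 3/4; S1 reads c2=1 → after 1×micro: 3; S2 reads c1=0 → after 1×micro: 0 ⇒ (c0=3/4, c1=3, c2=0)
macro 2: S0 reads c1=3 → after 2×micro: -69/16; S1 reads c2=0 → after 1×micro: 3; S2 reads c1=3 → after 1×micro: 1 ⇒ (c0=-69/16, c1=3, c2=1)
macro 3: S0 reads c1=3 → after 2×micro: -357/64; S1 reads c2=1 → after 1×micro: 3; S2 reads c1=3 → after 1×micro: 1 ⇒ (c0=-357/64, c1=3, c2=1)

c1 at macro-step 3 = 3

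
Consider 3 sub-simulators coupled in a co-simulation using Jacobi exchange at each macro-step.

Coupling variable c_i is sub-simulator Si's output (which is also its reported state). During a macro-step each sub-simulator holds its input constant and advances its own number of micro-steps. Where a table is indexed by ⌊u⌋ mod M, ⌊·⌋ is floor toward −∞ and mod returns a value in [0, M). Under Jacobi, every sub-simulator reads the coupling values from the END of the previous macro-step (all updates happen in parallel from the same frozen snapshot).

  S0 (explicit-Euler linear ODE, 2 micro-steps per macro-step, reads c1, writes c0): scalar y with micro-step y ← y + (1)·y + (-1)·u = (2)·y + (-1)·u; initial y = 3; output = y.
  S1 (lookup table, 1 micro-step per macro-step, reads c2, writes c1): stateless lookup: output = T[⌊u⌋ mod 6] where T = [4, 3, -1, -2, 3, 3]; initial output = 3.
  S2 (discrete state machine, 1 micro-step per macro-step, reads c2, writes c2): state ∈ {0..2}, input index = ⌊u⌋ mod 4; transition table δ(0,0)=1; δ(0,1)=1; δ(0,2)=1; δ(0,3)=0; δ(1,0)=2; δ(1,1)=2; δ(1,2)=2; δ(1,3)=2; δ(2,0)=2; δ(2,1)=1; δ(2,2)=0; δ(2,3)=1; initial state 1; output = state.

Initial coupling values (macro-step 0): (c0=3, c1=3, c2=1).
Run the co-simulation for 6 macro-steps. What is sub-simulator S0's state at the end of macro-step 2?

macro 1: S0 reads c1=3 → after 2×micro: 3; S1 reads c2=1 → after 1×micro: 3; S2 reads c2=1 → after 1×micro: 2 ⇒ (c0=3, c1=3, c2=2)
macro 2: S0 reads c1=3 → after 2×micro: 3; S1 reads c2=2 → after 1×micro: -1; S2 reads c2=2 → after 1×micro: 0 ⇒ (c0=3, c1=-1, c2=0)
macro 3: S0 reads c1=-1 → after 2×micro: 15; S1 reads c2=0 → after 1×micro: 4; S2 reads c2=0 → after 1×micro: 1 ⇒ (c0=15, c1=4, c2=1)
macro 4: S0 reads c1=4 → after 2×micro: 48; S1 reads c2=1 → after 1×micro: 3; S2 reads c2=1 → after 1×micro: 2 ⇒ (c0=48, c1=3, c2=2)
macro 5: S0 reads c1=3 → after 2×micro: 183; S1 reads c2=2 → after 1×micro: -1; S2 reads c2=2 → after 1×micro: 0 ⇒ (c0=183, c1=-1, c2=0)
macro 6: S0 reads c1=-1 → after 2×micro: 735; S1 reads c2=0 → after 1×micro: 4; S2 reads c2=0 → after 1×micro: 1 ⇒ (c0=735, c1=4, c2=1)

S0 state at macro-step 2 = 3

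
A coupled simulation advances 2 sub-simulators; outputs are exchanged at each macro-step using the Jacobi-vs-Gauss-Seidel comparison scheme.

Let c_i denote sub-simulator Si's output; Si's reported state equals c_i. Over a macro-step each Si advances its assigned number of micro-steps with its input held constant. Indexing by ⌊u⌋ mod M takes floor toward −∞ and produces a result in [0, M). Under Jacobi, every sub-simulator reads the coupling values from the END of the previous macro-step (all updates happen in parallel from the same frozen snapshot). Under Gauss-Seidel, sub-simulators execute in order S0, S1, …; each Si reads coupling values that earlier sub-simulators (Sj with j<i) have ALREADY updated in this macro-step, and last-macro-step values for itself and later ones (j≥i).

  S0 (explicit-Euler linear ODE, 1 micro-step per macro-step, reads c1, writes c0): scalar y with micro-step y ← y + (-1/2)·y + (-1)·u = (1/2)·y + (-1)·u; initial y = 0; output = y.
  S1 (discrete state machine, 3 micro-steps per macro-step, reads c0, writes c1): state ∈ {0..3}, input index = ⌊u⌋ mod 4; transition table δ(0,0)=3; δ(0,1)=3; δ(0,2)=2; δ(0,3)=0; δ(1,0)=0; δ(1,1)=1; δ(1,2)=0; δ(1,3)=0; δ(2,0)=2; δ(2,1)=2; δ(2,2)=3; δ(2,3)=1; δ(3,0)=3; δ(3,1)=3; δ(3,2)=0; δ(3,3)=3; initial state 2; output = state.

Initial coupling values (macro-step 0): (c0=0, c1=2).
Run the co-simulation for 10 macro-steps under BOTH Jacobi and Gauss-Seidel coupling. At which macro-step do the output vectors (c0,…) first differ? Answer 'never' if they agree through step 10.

first divergence at macro-step: never

[Jacobi] macro 1: S0 reads c1=2 → after 1×micro: -2; S1 reads c0=0 → after 3×micro: 2 ⇒ (c0=-2, c1=2)
[Jacobi] macro 2: S0 reads c1=2 → after 1×micro: -3; S1 reads c0=-2 → after 3×micro: 2 ⇒ (c0=-3, c1=2)
[Jacobi] macro 3: S0 reads c1=2 → after 1×micro: -7/2; S1 reads c0=-3 → after 3×micro: 2 ⇒ (c0=-7/2, c1=2)
[Jacobi] macro 4: S0 reads c1=2 → after 1×micro: -15/4; S1 reads c0=-7/2 → after 3×micro: 2 ⇒ (c0=-15/4, c1=2)
[Jacobi] macro 5: S0 reads c1=2 → after 1×micro: -31/8; S1 reads c0=-15/4 → after 3×micro: 2 ⇒ (c0=-31/8, c1=2)
[Jacobi] macro 6: S0 reads c1=2 → after 1×micro: -63/16; S1 reads c0=-31/8 → after 3×micro: 2 ⇒ (c0=-63/16, c1=2)
[Jacobi] macro 7: S0 reads c1=2 → after 1×micro: -127/32; S1 reads c0=-63/16 → after 3×micro: 2 ⇒ (c0=-127/32, c1=2)
[Jacobi] macro 8: S0 reads c1=2 → after 1×micro: -255/64; S1 reads c0=-127/32 → after 3×micro: 2 ⇒ (c0=-255/64, c1=2)
[Jacobi] macro 9: S0 reads c1=2 → after 1×micro: -511/128; S1 reads c0=-255/64 → after 3×micro: 2 ⇒ (c0=-511/128, c1=2)
[Jacobi] macro 10: S0 reads c1=2 → after 1×micro: -1023/256; S1 reads c0=-511/128 → after 3×micro: 2 ⇒ (c0=-1023/256, c1=2)
[Gauss-Seidel] macro 1: S0 reads c1=2 → after 1×micro: -2; S1 reads c0=-2 → after 3×micro: 2 ⇒ (c0=-2, c1=2)
[Gauss-Seidel] macro 2: S0 reads c1=2 → after 1×micro: -3; S1 reads c0=-3 → after 3×micro: 2 ⇒ (c0=-3, c1=2)
[Gauss-Seidel] macro 3: S0 reads c1=2 → after 1×micro: -7/2; S1 reads c0=-7/2 → after 3×micro: 2 ⇒ (c0=-7/2, c1=2)
[Gauss-Seidel] macro 4: S0 reads c1=2 → after 1×micro: -15/4; S1 reads c0=-15/4 → after 3×micro: 2 ⇒ (c0=-15/4, c1=2)
[Gauss-Seidel] macro 5: S0 reads c1=2 → after 1×micro: -31/8; S1 reads c0=-31/8 → after 3×micro: 2 ⇒ (c0=-31/8, c1=2)
[Gauss-Seidel] macro 6: S0 reads c1=2 → after 1×micro: -63/16; S1 reads c0=-63/16 → after 3×micro: 2 ⇒ (c0=-63/16, c1=2)
[Gauss-Seidel] macro 7: S0 reads c1=2 → after 1×micro: -127/32; S1 reads c0=-127/32 → after 3×micro: 2 ⇒ (c0=-127/32, c1=2)
[Gauss-Seidel] macro 8: S0 reads c1=2 → after 1×micro: -255/64; S1 reads c0=-255/64 → after 3×micro: 2 ⇒ (c0=-255/64, c1=2)
[Gauss-Seidel] macro 9: S0 reads c1=2 → after 1×micro: -511/128; S1 reads c0=-511/128 → after 3×micro: 2 ⇒ (c0=-511/128, c1=2)
[Gauss-Seidel] macro 10: S0 reads c1=2 → after 1×micro: -1023/256; S1 reads c0=-1023/256 → after 3×micro: 2 ⇒ (c0=-1023/256, c1=2)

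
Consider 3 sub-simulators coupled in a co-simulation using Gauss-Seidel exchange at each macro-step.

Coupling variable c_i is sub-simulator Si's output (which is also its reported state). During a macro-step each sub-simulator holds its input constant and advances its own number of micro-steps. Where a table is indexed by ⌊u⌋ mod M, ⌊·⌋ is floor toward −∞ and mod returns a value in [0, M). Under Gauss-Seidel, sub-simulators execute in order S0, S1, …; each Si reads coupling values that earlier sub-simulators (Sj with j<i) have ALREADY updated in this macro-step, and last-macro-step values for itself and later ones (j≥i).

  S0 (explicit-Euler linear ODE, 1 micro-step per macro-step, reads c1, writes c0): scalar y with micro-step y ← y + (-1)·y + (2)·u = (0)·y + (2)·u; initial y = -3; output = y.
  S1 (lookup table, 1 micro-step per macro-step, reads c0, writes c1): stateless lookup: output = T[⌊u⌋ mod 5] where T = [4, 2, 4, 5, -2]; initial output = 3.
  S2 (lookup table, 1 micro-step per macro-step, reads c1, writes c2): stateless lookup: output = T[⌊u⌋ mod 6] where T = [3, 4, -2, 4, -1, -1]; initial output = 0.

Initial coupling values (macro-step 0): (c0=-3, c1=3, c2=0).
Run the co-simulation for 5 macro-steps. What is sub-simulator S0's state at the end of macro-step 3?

macro 1: S0 reads c1=3 → after 1×micro: 6; S1 reads c0=6 → after 1×micro: 2; S2 reads c1=2 → after 1×micro: -2 ⇒ (c0=6, c1=2, c2=-2)
macro 2: S0 reads c1=2 → after 1×micro: 4; S1 reads c0=4 → after 1×micro: -2; S2 reads c1=-2 → after 1×micro: -1 ⇒ (c0=4, c1=-2, c2=-1)
macro 3: S0 reads c1=-2 → after 1×micro: -4; S1 reads c0=-4 → after 1×micro: 2; S2 reads c1=2 → after 1×micro: -2 ⇒ (c0=-4, c1=2, c2=-2)
macro 4: S0 reads c1=2 → after 1×micro: 4; S1 reads c0=4 → after 1×micro: -2; S2 reads c1=-2 → after 1×micro: -1 ⇒ (c0=4, c1=-2, c2=-1)
macro 5: S0 reads c1=-2 → after 1×micro: -4; S1 reads c0=-4 → after 1×micro: 2; S2 reads c1=2 → after 1×micro: -2 ⇒ (c0=-4, c1=2, c2=-2)

S0 state at macro-step 3 = -4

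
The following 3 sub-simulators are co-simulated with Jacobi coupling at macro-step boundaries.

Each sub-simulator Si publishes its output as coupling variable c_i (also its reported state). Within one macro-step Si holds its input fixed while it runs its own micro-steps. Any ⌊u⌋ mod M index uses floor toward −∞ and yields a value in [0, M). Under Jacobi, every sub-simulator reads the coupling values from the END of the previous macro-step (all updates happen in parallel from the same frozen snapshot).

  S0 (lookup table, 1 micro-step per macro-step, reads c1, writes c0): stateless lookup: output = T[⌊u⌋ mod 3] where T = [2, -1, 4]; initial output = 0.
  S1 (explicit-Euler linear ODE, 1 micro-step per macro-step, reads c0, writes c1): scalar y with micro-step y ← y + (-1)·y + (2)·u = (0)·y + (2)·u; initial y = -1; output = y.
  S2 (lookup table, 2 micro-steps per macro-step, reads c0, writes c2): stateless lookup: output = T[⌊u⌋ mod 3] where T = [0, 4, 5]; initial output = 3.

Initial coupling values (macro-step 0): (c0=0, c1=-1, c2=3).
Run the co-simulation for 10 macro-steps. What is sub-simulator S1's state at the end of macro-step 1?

S1 state at macro-step 1 = 0

macro 1: S0 reads c1=-1 → after 1×micro: 4; S1 reads c0=0 → after 1×micro: 0; S2 reads c0=0 → after 2×micro: 0 ⇒ (c0=4, c1=0, c2=0)
macro 2: S0 reads c1=0 → after 1×micro: 2; S1 reads c0=4 → after 1×micro: 8; S2 reads c0=4 → after 2×micro: 4 ⇒ (c0=2, c1=8, c2=4)
macro 3: S0 reads c1=8 → after 1×micro: 4; S1 reads c0=2 → after 1×micro: 4; S2 reads c0=2 → after 2×micro: 5 ⇒ (c0=4, c1=4, c2=5)
macro 4: S0 reads c1=4 → after 1×micro: -1; S1 reads c0=4 → after 1×micro: 8; S2 reads c0=4 → after 2×micro: 4 ⇒ (c0=-1, c1=8, c2=4)
macro 5: S0 reads c1=8 → after 1×micro: 4; S1 reads c0=-1 → after 1×micro: -2; S2 reads c0=-1 → after 2×micro: 5 ⇒ (c0=4, c1=-2, c2=5)
macro 6: S0 reads c1=-2 → after 1×micro: -1; S1 reads c0=4 → after 1×micro: 8; S2 reads c0=4 → after 2×micro: 4 ⇒ (c0=-1, c1=8, c2=4)
macro 7: S0 reads c1=8 → after 1×micro: 4; S1 reads c0=-1 → after 1×micro: -2; S2 reads c0=-1 → after 2×micro: 5 ⇒ (c0=4, c1=-2, c2=5)
macro 8: S0 reads c1=-2 → after 1×micro: -1; S1 reads c0=4 → after 1×micro: 8; S2 reads c0=4 → after 2×micro: 4 ⇒ (c0=-1, c1=8, c2=4)
macro 9: S0 reads c1=8 → after 1×micro: 4; S1 reads c0=-1 → after 1×micro: -2; S2 reads c0=-1 → after 2×micro: 5 ⇒ (c0=4, c1=-2, c2=5)
macro 10: S0 reads c1=-2 → after 1×micro: -1; S1 reads c0=4 → after 1×micro: 8; S2 reads c0=4 → after 2×micro: 4 ⇒ (c0=-1, c1=8, c2=4)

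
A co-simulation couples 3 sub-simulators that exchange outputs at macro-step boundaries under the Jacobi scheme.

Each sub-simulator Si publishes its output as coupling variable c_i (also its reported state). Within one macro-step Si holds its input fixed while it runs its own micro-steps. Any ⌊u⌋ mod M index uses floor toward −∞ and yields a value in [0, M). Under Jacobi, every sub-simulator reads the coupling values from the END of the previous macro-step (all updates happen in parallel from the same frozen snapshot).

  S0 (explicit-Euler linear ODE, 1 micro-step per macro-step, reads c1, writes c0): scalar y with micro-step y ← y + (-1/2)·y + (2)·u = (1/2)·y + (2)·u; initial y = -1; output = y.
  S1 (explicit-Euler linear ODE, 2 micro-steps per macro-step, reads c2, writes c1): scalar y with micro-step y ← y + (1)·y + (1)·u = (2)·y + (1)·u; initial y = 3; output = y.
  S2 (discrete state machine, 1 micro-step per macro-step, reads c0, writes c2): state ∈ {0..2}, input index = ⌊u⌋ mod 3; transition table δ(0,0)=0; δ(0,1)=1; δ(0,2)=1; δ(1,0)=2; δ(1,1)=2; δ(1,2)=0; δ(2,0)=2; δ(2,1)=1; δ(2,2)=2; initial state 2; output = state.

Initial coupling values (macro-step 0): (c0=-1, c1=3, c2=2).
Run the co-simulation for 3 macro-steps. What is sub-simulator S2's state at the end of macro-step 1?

macro 1: S0 reads c1=3 → after 1×micro: 11/2; S1 reads c2=2 → after 2×micro: 18; S2 reads c0=-1 → after 1×micro: 2 ⇒ (c0=11/2, c1=18, c2=2)
macro 2: S0 reads c1=18 → after 1×micro: 155/4; S1 reads c2=2 → after 2×micro: 78; S2 reads c0=11/2 → after 1×micro: 2 ⇒ (c0=155/4, c1=78, c2=2)
macro 3: S0 reads c1=78 → after 1×micro: 1403/8; S1 reads c2=2 → after 2×micro: 318; S2 reads c0=155/4 → after 1×micro: 2 ⇒ (c0=1403/8, c1=318, c2=2)

S2 state at macro-step 1 = 2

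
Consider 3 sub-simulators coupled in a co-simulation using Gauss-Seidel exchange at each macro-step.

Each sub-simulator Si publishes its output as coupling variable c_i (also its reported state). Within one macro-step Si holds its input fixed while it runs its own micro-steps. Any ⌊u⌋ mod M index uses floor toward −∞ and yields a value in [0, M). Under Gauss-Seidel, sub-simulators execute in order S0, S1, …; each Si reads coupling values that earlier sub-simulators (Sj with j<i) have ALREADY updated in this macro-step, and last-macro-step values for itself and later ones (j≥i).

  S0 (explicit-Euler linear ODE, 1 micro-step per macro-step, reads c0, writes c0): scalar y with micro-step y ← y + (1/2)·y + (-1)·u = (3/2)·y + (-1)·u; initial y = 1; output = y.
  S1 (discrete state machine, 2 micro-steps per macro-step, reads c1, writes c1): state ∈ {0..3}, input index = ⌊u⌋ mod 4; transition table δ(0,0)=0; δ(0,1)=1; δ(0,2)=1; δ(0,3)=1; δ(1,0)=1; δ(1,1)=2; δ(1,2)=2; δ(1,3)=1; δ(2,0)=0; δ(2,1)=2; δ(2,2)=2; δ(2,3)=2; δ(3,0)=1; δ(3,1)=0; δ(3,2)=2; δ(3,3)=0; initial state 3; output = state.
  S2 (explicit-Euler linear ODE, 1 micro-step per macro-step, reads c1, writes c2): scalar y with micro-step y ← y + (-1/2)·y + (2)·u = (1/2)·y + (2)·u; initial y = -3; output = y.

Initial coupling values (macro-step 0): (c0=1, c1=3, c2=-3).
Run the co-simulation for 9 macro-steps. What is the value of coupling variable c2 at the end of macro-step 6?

c2 at macro-step 6 = 497/64

macro 1: S0 reads c0=1 → after 1×micro: 1/2; S1 reads c1=3 → after 2×micro: 1; S2 reads c1=1 → after 1×micro: 1/2 ⇒ (c0=1/2, c1=1, c2=1/2)
macro 2: S0 reads c0=1/2 → after 1×micro: 1/4; S1 reads c1=1 → after 2×micro: 2; S2 reads c1=2 → after 1×micro: 17/4 ⇒ (c0=1/4, c1=2, c2=17/4)
macro 3: S0 reads c0=1/4 → after 1×micro: 1/8; S1 reads c1=2 → after 2×micro: 2; S2 reads c1=2 → after 1×micro: 49/8 ⇒ (c0=1/8, c1=2, c2=49/8)
macro 4: S0 reads c0=1/8 → after 1×micro: 1/16; S1 reads c1=2 → after 2×micro: 2; S2 reads c1=2 → after 1×micro: 113/16 ⇒ (c0=1/16, c1=2, c2=113/16)
macro 5: S0 reads c0=1/16 → after 1×micro: 1/32; S1 reads c1=2 → after 2×micro: 2; S2 reads c1=2 → after 1×micro: 241/32 ⇒ (c0=1/32, c1=2, c2=241/32)
macro 6: S0 reads c0=1/32 → after 1×micro: 1/64; S1 reads c1=2 → after 2×micro: 2; S2 reads c1=2 → after 1×micro: 497/64 ⇒ (c0=1/64, c1=2, c2=497/64)
macro 7: S0 reads c0=1/64 → after 1×micro: 1/128; S1 reads c1=2 → after 2×micro: 2; S2 reads c1=2 → after 1×micro: 1009/128 ⇒ (c0=1/128, c1=2, c2=1009/128)
macro 8: S0 reads c0=1/128 → after 1×micro: 1/256; S1 reads c1=2 → after 2×micro: 2; S2 reads c1=2 → after 1×micro: 2033/256 ⇒ (c0=1/256, c1=2, c2=2033/256)
macro 9: S0 reads c0=1/256 → after 1×micro: 1/512; S1 reads c1=2 → after 2×micro: 2; S2 reads c1=2 → after 1×micro: 4081/512 ⇒ (c0=1/512, c1=2, c2=4081/512)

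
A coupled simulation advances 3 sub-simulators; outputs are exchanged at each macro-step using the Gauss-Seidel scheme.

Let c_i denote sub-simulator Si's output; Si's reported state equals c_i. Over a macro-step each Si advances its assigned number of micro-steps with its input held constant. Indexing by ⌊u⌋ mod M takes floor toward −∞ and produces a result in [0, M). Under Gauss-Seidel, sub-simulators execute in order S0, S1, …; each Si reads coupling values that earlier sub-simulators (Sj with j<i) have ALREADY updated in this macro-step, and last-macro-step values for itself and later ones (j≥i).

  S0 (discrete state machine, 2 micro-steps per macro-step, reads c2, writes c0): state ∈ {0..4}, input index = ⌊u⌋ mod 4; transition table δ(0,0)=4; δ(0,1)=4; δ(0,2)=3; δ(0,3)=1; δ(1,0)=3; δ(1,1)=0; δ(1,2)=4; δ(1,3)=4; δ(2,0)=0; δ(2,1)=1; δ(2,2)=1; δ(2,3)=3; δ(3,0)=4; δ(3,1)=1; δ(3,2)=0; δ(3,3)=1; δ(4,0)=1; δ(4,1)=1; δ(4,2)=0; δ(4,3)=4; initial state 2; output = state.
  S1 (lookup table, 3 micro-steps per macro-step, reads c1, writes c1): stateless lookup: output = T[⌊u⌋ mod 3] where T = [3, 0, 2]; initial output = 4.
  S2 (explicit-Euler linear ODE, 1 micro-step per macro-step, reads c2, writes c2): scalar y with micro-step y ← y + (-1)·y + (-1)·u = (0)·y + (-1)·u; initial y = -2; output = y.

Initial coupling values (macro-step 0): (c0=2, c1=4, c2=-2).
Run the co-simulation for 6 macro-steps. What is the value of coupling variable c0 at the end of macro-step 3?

macro 1: S0 reads c2=-2 → after 2×micro: 4; S1 reads c1=4 → after 3×micro: 0; S2 reads c2=-2 → after 1×micro: 2 ⇒ (c0=4, c1=0, c2=2)
macro 2: S0 reads c2=2 → after 2×micro: 3; S1 reads c1=0 → after 3×micro: 3; S2 reads c2=2 → after 1×micro: -2 ⇒ (c0=3, c1=3, c2=-2)
macro 3: S0 reads c2=-2 → after 2×micro: 3; S1 reads c1=3 → after 3×micro: 3; S2 reads c2=-2 → after 1×micro: 2 ⇒ (c0=3, c1=3, c2=2)
macro 4: S0 reads c2=2 → after 2×micro: 3; S1 reads c1=3 → after 3×micro: 3; S2 reads c2=2 → after 1×micro: -2 ⇒ (c0=3, c1=3, c2=-2)
macro 5: S0 reads c2=-2 → after 2×micro: 3; S1 reads c1=3 → after 3×micro: 3; S2 reads c2=-2 → after 1×micro: 2 ⇒ (c0=3, c1=3, c2=2)
macro 6: S0 reads c2=2 → after 2×micro: 3; S1 reads c1=3 → after 3×micro: 3; S2 reads c2=2 → after 1×micro: -2 ⇒ (c0=3, c1=3, c2=-2)

c0 at macro-step 3 = 3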